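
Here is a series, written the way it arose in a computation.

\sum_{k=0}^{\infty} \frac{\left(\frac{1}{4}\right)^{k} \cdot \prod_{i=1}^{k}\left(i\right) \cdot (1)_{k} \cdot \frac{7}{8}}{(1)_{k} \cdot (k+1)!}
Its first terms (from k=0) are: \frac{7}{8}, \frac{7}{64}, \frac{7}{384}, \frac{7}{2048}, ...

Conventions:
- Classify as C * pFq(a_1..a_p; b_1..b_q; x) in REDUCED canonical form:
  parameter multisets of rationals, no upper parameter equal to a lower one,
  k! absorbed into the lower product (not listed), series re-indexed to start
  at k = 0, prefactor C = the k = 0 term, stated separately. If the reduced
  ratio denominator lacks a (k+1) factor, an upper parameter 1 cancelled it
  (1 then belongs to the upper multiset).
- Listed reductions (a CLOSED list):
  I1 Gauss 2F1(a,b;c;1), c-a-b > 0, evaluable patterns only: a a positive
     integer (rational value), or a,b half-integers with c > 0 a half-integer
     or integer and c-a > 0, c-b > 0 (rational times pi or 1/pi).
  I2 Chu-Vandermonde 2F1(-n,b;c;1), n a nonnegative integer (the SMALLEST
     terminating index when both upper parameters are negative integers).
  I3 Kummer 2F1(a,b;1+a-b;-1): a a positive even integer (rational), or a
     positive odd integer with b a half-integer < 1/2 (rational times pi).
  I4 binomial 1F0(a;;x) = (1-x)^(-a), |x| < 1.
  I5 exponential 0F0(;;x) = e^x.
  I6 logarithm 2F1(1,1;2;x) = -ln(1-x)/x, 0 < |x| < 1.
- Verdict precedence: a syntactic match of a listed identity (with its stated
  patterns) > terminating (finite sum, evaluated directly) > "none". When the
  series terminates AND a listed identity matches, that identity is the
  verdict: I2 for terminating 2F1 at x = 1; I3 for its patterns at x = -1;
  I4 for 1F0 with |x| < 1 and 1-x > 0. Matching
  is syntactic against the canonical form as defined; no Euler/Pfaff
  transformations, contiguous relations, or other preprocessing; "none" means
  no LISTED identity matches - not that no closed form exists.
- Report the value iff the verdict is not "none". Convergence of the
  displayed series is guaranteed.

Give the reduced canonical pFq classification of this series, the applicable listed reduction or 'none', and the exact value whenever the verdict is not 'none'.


This is \frac{7}{8} * 2F1(1, 1; 2; \frac{1}{4}) in reduced canonical form. Verdict: the logarithmic series (I6) matches (the logarithm: parameters (1,1;2), x = \frac{1}{4}). Hence: \left(-\frac{7}{2}\right) \cdot \ln\left(\frac{3}{4}\right).

Structural cue: t_0 being \frac{7}{8}, the denominator's factorial ratio (C = 7/8, x = 1/4) is a lower Pochhammer.
Ratio: r(k) = \frac{1}{4} * (k+1) (k+1) / [(k+2) (k+1)] - poly over poly, x = \frac{1}{4} from leading terms; C = \frac{7}{8} at k = 0.


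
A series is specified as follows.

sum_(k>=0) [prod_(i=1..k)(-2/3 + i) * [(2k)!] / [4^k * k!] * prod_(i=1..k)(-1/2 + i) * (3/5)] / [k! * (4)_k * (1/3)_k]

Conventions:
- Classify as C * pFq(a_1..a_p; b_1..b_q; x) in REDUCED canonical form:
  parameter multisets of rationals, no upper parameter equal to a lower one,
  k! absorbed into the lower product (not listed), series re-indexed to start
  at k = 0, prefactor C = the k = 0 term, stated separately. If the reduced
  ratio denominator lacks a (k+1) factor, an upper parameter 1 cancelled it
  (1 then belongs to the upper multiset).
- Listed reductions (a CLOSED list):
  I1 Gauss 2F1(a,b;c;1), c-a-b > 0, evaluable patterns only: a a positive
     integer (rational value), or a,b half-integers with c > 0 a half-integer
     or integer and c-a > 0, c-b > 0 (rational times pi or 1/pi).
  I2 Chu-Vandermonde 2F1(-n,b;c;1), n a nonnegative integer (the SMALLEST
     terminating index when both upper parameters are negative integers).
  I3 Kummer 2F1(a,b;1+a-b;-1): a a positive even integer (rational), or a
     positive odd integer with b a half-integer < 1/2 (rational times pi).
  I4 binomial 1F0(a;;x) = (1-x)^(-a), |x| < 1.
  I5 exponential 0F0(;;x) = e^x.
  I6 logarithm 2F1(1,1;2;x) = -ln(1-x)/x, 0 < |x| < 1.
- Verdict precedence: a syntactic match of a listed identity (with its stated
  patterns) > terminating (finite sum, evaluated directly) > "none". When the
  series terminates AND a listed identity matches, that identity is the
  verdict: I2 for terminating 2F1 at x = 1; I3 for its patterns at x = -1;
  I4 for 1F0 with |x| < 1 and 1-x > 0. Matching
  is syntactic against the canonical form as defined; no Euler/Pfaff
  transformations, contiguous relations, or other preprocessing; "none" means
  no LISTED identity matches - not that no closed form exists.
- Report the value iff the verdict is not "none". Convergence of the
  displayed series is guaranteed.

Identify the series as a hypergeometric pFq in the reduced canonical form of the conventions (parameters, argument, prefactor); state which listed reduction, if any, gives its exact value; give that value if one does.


x = 1 here; the reduced form reads 2F1, upper {1/2, 1/2}, lower {4}, C = 3/5. Verdict at x = 1: Gauss's theorem I1 (half-integer case) matches (x = 1; upper {1/2, 1/2} half-integers, c = 4 in the evaluable pattern). Sum: (256/125) / pi.

Key step: from the first term 3/5: the (2k)!/(4^k k!) block (C = 3/5, x = 1) is the Pochhammer (1/2)_k.
Step ratio: r(k) = 1 * (k+1/2) (k+1/2) / [(k+4) (k+1)] - rational in k. x = 1; t_0 = 3/5; negate the roots.


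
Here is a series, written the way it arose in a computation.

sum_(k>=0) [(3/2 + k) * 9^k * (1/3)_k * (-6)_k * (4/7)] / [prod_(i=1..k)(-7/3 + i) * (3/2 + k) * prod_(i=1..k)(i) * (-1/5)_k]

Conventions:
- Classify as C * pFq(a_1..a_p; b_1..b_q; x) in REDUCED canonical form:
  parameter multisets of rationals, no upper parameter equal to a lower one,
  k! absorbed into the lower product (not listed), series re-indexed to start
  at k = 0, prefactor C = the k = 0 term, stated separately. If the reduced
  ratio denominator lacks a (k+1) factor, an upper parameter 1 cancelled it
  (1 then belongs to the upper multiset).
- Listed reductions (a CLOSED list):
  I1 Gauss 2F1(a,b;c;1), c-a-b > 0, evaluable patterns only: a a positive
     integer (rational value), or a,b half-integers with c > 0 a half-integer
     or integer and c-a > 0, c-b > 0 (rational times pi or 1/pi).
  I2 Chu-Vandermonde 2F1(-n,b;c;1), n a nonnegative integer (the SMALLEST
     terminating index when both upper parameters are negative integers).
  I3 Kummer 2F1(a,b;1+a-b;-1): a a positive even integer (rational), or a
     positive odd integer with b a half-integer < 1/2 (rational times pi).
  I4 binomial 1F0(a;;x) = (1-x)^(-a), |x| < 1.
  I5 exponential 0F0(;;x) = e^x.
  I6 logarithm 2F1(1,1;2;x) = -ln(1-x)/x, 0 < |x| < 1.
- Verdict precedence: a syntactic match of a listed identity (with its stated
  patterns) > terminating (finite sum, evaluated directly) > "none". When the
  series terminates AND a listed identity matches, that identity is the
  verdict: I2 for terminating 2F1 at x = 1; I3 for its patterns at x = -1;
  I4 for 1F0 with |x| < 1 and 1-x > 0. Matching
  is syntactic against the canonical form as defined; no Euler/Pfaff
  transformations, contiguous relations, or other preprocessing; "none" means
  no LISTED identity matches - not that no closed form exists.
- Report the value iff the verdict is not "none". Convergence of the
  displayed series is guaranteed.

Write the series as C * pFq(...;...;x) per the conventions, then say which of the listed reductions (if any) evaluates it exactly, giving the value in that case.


At argument 9: a 2F2 with upper {-6, 1/3}, lower {-4/3, -1/5}, scaled by C = 4/7. Verdict: terminating (-6 upstairs). 7 nonzero terms in all; added directly. Value: 15570857/836.

First insight: x = 9 and the lower running product (C = 4/7, x = 9) is a rising factorial.
Consecutive-term ratio: r(k) = 9 * (k-6) (k+1/3) / [(k-4/3) (k-1/5) (k+1)] - poly over poly, x = 9 from leading terms; C = 4/7 at k = 0.


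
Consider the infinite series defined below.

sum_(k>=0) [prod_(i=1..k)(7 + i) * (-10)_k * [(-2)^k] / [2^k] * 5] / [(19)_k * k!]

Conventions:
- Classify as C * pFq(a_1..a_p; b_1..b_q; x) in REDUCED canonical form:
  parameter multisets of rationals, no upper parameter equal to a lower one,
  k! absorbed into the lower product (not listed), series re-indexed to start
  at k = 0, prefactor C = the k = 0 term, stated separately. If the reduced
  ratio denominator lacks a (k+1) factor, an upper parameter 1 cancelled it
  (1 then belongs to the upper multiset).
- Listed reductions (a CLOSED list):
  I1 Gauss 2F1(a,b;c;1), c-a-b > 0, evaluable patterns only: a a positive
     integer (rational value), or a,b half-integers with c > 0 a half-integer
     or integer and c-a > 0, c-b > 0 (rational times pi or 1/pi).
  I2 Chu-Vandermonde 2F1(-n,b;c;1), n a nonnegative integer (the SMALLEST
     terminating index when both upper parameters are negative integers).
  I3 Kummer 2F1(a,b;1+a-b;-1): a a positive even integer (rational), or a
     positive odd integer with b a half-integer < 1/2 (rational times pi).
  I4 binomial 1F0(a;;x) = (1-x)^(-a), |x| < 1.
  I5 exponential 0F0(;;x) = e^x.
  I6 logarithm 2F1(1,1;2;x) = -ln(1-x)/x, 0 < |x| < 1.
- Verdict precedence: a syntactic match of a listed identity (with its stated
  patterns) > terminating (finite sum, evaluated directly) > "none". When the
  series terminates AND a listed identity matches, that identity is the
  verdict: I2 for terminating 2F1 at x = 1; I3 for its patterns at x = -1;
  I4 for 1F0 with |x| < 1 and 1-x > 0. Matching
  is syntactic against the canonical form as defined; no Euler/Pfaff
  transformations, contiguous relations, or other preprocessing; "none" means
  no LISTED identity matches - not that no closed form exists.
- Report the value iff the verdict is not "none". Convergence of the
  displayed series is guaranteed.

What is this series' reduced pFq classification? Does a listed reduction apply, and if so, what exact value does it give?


This is 5 * 2F1(-10, 8; 19; -1) in reduced canonical form. Verdict (x = -1): Kummer's theorem (I3) applies (x = -1; c = 19 equals 1+a-b for upper {-10, 8}: listed pattern). Hence: 1530/7.

First insight: x = (-1) and the two k-th powers (C = 5) combine into one argument.
Ratio: r(k) = (-1) * (k-10) (k+8) / [(k+19) (k+1)] ; factor over Q: parameters, x = (-1), and C = 5.


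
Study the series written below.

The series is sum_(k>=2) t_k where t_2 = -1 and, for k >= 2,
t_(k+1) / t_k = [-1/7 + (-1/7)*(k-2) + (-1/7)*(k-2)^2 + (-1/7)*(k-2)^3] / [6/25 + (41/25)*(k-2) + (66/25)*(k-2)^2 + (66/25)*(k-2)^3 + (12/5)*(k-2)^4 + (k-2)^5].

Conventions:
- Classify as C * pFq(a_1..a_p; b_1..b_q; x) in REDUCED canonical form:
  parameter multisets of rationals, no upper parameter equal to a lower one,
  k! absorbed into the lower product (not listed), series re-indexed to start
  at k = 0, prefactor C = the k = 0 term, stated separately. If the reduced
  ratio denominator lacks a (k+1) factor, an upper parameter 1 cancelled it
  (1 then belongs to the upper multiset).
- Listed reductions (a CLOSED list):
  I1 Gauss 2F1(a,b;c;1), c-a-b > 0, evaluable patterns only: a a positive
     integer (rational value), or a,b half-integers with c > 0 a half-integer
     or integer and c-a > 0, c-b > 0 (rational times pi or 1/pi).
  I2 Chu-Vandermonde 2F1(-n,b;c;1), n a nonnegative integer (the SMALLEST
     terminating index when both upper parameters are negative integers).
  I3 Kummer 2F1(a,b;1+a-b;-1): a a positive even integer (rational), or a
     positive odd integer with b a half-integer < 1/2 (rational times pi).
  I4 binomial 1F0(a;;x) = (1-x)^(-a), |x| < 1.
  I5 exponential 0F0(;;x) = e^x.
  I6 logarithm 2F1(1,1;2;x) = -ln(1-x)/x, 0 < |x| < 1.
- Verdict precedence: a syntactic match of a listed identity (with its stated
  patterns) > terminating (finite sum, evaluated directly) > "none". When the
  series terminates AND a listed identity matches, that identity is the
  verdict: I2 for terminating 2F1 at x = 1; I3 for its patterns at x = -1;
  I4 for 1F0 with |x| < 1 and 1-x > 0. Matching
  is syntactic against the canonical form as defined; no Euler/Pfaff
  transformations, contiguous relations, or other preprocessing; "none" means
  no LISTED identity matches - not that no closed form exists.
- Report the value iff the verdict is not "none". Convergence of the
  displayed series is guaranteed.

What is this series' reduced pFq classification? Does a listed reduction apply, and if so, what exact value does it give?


The series (x = -1/7) is 1F2: upper {1}, lower {1/5, 6/5}, prefactor -1. Verdict: none. Every listed pattern misses the 1F2 form at -1/7, upper {1}.

Key observation: t_0 being -1, cancel k^2 + 1 from the displayed ratio first; then C = -1, x = -1/7.
Step ratio: r(k) = (-1/7) * (k+1) / [(k+1/5) (k+6/5) (k+1)] - poly over poly, x = (-1/7) from leading terms; C = -1 at k = 0.


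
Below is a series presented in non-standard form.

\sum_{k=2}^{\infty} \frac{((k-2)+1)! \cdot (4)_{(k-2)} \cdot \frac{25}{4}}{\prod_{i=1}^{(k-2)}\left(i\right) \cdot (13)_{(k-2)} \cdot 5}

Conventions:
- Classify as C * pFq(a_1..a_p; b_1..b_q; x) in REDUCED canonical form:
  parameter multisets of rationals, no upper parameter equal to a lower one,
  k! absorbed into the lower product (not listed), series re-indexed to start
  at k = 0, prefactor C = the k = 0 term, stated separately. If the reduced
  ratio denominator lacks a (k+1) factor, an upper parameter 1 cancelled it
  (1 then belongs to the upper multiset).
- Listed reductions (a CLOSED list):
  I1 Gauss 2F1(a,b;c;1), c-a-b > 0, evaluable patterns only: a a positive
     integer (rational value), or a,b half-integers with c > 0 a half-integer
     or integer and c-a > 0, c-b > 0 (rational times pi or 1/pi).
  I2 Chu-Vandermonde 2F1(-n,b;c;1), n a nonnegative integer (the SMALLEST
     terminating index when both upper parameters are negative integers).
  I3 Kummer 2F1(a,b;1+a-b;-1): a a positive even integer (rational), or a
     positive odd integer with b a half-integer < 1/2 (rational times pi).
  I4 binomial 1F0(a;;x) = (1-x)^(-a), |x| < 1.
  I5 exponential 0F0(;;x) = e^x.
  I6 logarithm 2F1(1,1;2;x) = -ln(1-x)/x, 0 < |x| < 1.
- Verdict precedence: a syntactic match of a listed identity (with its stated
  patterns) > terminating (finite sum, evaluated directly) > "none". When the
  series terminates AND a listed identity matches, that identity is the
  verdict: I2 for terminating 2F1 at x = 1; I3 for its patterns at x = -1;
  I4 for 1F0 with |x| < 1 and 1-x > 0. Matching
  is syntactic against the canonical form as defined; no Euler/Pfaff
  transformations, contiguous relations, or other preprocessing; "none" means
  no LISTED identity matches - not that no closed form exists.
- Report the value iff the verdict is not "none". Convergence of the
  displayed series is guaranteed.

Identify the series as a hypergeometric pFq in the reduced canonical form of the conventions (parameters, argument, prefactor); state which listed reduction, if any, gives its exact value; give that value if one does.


Canonical form: C = \frac{5}{4} times 2F1 with upper {2, 4}, lower {13}, x = 1. Verdict at x = 1: the Gauss summation I1 matches (x = 1: the Gamma ratio telescopes since c-a-b = 7 > 0 and a = 2 in Z>0). Hence: \frac{165}{56}.

Structural cue: t_0 being \frac{5}{4}, the factorial ratio (C = 5/4, x = 1) (k+a-1)!/(a-1)! is a rising factorial (a)_k.
Step ratio: r(k) = 1 * (k+2) (k+4) / [(k+13) (k+1)] - rational in k. x = 1; t_0 = \frac{5}{4}; negate the roots.


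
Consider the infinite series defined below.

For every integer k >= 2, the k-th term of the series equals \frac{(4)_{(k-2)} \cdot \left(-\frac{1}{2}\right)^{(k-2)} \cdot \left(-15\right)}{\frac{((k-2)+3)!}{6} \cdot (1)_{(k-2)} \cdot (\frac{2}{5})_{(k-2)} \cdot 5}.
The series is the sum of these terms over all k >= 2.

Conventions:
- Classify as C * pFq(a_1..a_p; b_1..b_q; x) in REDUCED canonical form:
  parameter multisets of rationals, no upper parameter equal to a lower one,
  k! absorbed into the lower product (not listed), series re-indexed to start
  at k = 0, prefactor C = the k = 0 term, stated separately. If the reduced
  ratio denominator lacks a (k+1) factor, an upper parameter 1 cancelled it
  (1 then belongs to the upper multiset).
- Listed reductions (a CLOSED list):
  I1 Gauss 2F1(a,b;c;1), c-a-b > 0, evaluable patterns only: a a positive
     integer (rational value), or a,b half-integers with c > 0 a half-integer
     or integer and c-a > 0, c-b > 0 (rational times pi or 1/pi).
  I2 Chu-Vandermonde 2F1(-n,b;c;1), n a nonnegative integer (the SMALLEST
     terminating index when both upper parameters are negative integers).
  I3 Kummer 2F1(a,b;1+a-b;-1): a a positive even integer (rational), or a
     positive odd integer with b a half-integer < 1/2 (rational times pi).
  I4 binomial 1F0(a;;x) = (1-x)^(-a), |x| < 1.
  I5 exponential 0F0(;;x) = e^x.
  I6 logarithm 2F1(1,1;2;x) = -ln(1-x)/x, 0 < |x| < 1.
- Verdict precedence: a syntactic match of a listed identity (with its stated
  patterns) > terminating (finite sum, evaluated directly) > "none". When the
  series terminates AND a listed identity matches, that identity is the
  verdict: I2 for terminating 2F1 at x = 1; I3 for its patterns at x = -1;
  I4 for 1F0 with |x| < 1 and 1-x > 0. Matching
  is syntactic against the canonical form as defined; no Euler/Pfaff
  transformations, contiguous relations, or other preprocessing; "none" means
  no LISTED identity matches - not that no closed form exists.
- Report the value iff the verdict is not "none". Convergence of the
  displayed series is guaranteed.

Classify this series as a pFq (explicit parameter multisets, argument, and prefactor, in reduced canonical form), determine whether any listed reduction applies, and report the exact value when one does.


Canonical form: C = -3 times 0F1 with upper {-}, lower {\frac{2}{5}}, x = -\frac{1}{2}. Verdict: none. A 0F1 with upper {-} fits none of I1-I6 at x = -\frac{1}{2}; the sum runs forever.

The tell: with t_0 = -3, the parameter 4 appears in both the upper and lower lists and cancels.
Ratio: r(k) = -\frac{1}{2} * 1 / [(k+\frac{2}{5}) (k+1)] ; factor over Q: parameters, x = -\frac{1}{2}, and C = -3.


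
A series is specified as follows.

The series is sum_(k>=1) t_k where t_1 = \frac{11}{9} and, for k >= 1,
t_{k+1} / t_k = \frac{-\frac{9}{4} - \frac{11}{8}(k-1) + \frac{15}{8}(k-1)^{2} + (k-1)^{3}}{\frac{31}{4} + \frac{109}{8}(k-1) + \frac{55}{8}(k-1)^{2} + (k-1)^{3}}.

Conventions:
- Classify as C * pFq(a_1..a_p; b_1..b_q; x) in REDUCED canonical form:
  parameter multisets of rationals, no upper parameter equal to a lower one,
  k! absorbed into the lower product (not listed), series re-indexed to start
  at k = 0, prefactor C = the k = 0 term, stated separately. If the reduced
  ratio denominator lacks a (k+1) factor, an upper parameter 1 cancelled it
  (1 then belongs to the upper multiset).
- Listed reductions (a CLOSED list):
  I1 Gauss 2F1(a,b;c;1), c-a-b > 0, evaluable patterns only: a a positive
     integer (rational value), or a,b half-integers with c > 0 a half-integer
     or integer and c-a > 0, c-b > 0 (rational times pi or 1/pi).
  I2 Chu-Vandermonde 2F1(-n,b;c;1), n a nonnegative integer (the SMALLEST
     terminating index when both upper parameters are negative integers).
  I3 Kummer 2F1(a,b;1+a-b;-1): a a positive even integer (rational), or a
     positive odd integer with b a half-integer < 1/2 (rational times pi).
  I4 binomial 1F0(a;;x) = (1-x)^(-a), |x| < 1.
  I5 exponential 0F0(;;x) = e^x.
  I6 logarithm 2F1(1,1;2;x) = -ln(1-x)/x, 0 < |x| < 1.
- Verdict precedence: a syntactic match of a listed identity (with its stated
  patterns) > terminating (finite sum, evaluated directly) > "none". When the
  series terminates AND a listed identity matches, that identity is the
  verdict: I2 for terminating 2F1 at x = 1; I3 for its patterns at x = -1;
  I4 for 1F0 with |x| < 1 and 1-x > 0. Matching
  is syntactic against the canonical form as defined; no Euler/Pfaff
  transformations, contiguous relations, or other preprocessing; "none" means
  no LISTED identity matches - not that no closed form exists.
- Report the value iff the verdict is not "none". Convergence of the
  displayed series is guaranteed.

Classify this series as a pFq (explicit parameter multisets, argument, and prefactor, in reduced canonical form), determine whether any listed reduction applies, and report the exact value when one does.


At argument 1: a 2F1 with upper {-\frac{9}{8}, 1}, lower {\frac{31}{8}}, scaled by C = \frac{11}{9}. Verdict at x = 1: the Gauss summation I1 matches (x = 1: the Gamma ratio telescopes since c-a-b = 4 > 0 and a = 1 in Z>0). Hence: \frac{253}{288}.

Key step: with t_0 = \frac{11}{9}, the parameter 2 appears in both the upper and lower lists and cancels.
Term ratio: r(k) = 1 * (k-\frac{9}{8}) (k+1) / [(k+\frac{31}{8}) (k+1)] - rational; roots negated = parameters, x = 1, C = \frac{11}{9}.


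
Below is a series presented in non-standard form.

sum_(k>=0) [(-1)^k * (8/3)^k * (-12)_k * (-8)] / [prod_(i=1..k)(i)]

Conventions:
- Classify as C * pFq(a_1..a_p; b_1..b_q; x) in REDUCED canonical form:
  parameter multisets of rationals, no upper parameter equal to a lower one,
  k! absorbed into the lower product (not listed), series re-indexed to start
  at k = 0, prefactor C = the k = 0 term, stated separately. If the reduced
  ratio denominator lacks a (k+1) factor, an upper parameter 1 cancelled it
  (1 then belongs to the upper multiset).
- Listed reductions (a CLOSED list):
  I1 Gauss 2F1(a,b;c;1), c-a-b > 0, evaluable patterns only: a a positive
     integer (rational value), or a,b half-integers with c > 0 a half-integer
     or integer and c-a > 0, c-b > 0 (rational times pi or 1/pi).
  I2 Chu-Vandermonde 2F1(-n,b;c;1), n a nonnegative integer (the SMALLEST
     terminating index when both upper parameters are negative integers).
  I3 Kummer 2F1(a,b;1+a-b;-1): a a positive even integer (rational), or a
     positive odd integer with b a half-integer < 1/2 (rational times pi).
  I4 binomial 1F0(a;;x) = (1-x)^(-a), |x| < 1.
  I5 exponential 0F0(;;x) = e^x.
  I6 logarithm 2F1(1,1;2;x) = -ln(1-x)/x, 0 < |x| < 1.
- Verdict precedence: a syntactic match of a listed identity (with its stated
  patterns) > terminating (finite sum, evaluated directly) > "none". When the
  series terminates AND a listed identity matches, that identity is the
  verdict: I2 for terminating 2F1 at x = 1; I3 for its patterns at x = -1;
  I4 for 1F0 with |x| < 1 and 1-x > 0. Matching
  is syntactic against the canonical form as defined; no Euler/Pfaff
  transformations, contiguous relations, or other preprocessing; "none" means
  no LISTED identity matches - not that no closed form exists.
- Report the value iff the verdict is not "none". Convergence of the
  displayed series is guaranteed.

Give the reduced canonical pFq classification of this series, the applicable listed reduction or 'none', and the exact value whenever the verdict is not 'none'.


With C = -8: the canonical form is 1F0(-12; -; -8/3). Verdict: terminating. With -12 upstairs the series is a 13-term polynomial sum; evaluated term by term. Its exact value is -25107427013768/531441.

Key step: from the first term -8: the product of the first k integers (C = -8) is k!.
Ratio: r(k) = (-8/3) * (k-12) / [(k+1)] - rational in k. x = (-8/3); t_0 = -8; negate the roots.


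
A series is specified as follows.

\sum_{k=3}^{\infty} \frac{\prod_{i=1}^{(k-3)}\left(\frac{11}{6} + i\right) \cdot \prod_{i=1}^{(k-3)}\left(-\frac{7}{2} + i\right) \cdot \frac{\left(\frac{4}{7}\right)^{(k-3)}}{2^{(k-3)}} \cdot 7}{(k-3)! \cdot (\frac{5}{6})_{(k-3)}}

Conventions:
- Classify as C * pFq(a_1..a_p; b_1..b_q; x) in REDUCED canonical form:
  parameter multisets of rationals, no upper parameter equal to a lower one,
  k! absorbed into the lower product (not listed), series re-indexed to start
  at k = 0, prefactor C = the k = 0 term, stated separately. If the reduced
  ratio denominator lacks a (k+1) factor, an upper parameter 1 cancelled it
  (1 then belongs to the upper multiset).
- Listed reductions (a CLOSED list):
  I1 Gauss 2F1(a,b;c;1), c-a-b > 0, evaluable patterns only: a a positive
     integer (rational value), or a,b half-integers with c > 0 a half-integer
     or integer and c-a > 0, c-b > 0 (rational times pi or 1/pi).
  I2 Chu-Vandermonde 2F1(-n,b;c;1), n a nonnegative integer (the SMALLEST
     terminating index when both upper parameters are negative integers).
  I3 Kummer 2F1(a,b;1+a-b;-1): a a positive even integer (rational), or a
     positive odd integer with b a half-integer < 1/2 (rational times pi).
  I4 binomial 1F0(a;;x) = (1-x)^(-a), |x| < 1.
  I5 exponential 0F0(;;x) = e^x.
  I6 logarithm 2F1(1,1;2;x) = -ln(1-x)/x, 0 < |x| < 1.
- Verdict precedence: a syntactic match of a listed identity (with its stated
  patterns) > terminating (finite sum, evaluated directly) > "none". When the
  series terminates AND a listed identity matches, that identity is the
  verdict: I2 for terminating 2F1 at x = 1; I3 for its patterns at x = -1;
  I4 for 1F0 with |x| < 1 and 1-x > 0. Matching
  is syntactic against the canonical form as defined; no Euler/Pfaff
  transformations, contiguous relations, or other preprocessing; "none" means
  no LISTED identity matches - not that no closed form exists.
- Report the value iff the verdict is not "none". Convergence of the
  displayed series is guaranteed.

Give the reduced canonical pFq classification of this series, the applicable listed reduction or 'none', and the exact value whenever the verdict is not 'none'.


Key step: t_0 = 7 here, and the running product (C = 7) telescopes to a rising factorial.
Step ratio: r(k) = \frac{2}{7} * (k-\frac{5}{2}) (k+\frac{17}{6}) / [(k+\frac{5}{6}) (k+1)] - rational in k. x = \frac{2}{7}; t_0 = 7; negate the roots.

Prefactor 7, argument \frac{2}{7}: 2F1 with upper {-\frac{5}{2}, \frac{17}{6}} over lower {\frac{5}{6}}. Verdict: none. A 2F1 with upper {-\frac{5}{2}, \frac{17}{6}} fits none of I1-I6 at x = \frac{2}{7}; the sum runs forever.


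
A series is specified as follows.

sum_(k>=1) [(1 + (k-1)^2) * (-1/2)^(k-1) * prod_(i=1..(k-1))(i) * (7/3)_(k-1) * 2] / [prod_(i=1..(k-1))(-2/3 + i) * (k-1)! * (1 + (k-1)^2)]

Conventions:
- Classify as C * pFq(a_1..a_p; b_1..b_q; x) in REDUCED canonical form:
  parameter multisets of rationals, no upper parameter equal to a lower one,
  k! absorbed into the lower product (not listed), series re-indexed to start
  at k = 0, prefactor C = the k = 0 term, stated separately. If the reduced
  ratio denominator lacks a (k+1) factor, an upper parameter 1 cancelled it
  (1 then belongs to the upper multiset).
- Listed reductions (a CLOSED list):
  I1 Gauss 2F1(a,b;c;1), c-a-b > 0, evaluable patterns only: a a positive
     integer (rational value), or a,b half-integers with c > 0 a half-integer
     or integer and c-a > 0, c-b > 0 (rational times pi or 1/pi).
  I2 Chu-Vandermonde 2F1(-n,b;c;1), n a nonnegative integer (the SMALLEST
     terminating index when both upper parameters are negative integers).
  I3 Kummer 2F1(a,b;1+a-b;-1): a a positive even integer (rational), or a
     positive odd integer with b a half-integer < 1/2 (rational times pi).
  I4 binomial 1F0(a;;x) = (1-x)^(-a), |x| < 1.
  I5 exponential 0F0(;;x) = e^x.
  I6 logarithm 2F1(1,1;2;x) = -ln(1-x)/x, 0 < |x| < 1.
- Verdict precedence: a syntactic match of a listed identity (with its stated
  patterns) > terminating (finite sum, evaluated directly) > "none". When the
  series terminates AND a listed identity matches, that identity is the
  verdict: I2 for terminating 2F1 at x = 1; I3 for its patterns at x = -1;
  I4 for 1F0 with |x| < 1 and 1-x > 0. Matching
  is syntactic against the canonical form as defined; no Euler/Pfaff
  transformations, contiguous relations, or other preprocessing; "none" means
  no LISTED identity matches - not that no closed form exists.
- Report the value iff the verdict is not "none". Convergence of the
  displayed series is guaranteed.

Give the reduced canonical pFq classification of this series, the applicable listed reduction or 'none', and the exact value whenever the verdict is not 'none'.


x = -1/2 here; the reduced form reads 2F1, upper {1, 7/3}, lower {1/3}, C = 2. Verdict: none - this 2F1 at x = -1/2 matches no listed pattern, and upper {1, 7/3} holds no stopper.

Structural cue: from the first term 2: the running product (prefactor 2) telescopes to a rising factorial.
Adjacent-term ratio: r(k) = (-1/2) * (k+1) (k+7/3) / [(k+1/3) (k+1)] - rational; roots negated = parameters, x = (-1/2), C = 2.


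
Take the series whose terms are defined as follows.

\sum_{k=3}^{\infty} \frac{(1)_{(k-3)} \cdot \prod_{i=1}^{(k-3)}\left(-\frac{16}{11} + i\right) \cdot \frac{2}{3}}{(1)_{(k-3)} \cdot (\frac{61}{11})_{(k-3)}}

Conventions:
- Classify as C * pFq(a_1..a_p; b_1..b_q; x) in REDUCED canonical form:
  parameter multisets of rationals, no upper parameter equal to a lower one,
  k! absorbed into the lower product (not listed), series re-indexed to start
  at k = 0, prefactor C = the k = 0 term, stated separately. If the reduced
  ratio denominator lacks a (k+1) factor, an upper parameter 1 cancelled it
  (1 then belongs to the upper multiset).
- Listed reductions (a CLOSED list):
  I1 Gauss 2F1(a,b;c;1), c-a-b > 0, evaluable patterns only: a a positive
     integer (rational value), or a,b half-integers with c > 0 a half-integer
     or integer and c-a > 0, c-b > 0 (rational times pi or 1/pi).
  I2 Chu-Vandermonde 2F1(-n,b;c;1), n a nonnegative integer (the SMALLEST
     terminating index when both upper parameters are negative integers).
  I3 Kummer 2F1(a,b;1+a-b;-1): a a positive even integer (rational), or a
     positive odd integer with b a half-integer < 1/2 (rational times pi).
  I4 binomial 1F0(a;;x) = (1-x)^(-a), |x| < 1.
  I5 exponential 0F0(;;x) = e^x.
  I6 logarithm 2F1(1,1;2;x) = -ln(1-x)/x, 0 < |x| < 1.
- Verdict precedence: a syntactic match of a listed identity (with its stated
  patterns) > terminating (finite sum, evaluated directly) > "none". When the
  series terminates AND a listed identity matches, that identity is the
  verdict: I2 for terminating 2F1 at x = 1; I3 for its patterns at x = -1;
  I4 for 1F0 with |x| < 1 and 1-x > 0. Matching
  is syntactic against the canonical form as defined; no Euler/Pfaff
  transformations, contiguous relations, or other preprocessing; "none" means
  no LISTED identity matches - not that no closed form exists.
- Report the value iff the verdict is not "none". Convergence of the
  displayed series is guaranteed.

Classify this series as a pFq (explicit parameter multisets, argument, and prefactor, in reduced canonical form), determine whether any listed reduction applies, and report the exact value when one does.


Reduced: x = 1, 2F1, upper = {-\frac{5}{11}, 1}, lower = {\frac{61}{11}}, C = \frac{2}{3}. Verdict: Gauss's theorem (I1) fires (x = 1: the Gamma ratio telescopes since c-a-b = 5 > 0 and a = 1 in Z>0). Value: \frac{20}{33}.

Structural cue: with t_0 = \frac{2}{3}, (1)_k (C = 2/3, x = 1) is k! itself.
Ratio: r(k) = 1 * (k-\frac{5}{11}) (k+1) / [(k+\frac{61}{11}) (k+1)] ; factor over Q: parameters, x = 1, and C = \frac{2}{3}.


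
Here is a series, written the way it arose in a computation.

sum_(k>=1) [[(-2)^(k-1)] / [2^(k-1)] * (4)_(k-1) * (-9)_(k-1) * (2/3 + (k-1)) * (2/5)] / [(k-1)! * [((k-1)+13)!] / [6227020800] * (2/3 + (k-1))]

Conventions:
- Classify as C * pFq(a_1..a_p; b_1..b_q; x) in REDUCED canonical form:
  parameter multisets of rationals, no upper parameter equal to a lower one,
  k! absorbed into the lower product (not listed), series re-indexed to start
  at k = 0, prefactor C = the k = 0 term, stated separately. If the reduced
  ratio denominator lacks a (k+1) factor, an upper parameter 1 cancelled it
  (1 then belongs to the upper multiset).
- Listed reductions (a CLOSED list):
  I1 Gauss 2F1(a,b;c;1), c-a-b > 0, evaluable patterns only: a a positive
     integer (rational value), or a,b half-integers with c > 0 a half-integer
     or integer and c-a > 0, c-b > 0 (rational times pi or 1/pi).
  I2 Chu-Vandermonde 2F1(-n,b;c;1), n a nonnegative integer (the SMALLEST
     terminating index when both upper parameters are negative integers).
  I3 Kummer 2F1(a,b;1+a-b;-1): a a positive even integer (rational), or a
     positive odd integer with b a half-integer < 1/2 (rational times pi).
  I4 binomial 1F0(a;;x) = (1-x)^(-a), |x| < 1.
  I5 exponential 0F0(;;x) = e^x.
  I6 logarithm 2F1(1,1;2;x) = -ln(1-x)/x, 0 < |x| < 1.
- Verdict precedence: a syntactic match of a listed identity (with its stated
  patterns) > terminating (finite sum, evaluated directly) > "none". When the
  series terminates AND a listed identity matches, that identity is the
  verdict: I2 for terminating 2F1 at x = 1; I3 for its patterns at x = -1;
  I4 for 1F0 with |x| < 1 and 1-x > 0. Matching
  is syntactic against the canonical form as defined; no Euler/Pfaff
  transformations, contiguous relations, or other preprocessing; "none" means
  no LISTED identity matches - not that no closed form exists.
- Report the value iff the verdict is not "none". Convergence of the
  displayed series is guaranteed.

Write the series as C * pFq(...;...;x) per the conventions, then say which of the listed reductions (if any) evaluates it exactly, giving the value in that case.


Key step: from the first term 2/5: striking the common factor k + 2/3 reduces the term (C = 2/5, x = -1).
Term ratio: r(k) = (-1) * (k-9) (k+4) / [(k+14) (k+1)] - rational in k, leading ratio (-1); with t_0 = 2/5, classification follows.

Canonical form: C = 2/5 times 2F1 with upper {-9, 4}, lower {14}, x = -1. Verdict (x = -1): Kummer (I3) applies (x = -1; c = 14 equals 1+a-b for upper {-9, 4}: listed pattern). Its exact value is 26/5.


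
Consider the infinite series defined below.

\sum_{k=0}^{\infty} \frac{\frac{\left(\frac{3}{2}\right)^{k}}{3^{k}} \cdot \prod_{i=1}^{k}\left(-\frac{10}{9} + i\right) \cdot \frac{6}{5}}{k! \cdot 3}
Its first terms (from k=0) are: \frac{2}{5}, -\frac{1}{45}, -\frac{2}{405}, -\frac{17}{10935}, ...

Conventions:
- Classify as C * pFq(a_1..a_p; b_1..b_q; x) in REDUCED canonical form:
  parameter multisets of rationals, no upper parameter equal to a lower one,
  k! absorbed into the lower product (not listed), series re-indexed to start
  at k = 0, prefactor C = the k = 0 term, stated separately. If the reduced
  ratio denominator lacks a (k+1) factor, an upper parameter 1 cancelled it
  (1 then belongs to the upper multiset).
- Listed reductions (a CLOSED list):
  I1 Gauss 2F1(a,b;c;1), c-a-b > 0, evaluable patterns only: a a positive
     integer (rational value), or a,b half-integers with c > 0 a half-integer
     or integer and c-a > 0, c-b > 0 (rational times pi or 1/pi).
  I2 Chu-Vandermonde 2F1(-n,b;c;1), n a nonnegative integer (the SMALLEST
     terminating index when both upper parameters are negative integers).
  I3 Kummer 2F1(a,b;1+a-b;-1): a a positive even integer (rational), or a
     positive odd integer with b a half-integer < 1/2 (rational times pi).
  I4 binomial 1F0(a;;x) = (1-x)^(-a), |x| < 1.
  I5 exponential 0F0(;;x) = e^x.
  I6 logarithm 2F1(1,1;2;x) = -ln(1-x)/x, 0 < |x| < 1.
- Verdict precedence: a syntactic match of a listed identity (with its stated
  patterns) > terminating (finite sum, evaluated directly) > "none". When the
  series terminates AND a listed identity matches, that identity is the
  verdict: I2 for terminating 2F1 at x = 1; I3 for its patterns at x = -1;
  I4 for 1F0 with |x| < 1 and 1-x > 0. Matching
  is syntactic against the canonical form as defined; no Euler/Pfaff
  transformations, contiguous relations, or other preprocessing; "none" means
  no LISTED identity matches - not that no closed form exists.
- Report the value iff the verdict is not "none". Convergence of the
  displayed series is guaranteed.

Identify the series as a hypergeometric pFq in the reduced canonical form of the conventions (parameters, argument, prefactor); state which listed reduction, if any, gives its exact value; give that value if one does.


This is \frac{2}{5} * 1F0(-\frac{1}{9}; -; \frac{1}{2}) in reduced canonical form. Verdict: this is binomial (I4) (the 1F0 binomial series: exponent 1/9, x = \frac{1}{2}). Sum: \frac{2}{5} \cdot \left(\frac{1}{2}\right)^{\frac{1}{9}}.

Key observation: t_0 being \frac{2}{5}, the running product (C = 2/5) telescopes to a rising factorial.
Adjacent-term ratio: r(k) = \frac{1}{2} * (k-\frac{1}{9}) / [(k+1)] ; factor over Q: parameters, x = \frac{1}{2}, and C = \frac{2}{5}.


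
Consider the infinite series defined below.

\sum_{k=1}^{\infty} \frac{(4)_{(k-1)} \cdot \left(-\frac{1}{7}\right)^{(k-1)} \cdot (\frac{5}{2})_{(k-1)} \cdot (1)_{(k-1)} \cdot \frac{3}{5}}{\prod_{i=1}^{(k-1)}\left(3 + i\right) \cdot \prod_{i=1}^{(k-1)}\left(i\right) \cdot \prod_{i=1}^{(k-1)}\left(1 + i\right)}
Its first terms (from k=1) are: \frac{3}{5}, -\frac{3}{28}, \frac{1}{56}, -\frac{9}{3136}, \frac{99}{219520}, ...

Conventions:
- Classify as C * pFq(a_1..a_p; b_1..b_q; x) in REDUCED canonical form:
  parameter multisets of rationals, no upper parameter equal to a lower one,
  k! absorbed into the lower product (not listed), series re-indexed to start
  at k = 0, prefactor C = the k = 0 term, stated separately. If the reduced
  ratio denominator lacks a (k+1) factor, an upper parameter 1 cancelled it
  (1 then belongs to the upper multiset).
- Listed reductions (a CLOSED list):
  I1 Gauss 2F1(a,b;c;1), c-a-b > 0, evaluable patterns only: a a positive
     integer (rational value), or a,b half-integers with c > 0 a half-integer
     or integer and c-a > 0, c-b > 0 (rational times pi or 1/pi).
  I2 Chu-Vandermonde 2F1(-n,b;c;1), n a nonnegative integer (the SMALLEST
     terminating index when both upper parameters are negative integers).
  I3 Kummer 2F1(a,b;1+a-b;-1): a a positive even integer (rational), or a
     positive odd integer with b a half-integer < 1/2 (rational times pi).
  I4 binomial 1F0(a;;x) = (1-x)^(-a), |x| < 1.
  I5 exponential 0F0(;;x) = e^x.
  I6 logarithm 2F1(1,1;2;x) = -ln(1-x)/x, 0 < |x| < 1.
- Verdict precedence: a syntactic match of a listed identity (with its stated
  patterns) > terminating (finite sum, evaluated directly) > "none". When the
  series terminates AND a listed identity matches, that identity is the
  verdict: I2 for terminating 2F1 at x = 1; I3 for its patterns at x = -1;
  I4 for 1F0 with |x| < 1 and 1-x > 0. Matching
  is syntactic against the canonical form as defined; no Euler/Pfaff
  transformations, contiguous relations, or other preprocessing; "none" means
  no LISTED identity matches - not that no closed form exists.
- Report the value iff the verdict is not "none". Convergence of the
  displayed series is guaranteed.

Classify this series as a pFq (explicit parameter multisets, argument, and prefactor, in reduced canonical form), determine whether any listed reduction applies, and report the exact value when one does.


At argument -\frac{1}{7}: a 2F1 with upper {1, \frac{5}{2}}, lower {2}, scaled by C = \frac{3}{5}. Verdict: none - this 2F1 at x = -\frac{1}{7} matches no listed pattern, and upper {1, \frac{5}{2}} holds no stopper.

Structural cue: t_0 = \frac{3}{5} here, and the lower running product (prefactor 3/5) is a rising factorial.
Step ratio: r(k) = -\frac{1}{7} * (k+1) (k+\frac{5}{2}) / [(k+2) (k+1)] - rational in k, leading ratio -\frac{1}{7}; with t_0 = \frac{3}{5}, classification follows.


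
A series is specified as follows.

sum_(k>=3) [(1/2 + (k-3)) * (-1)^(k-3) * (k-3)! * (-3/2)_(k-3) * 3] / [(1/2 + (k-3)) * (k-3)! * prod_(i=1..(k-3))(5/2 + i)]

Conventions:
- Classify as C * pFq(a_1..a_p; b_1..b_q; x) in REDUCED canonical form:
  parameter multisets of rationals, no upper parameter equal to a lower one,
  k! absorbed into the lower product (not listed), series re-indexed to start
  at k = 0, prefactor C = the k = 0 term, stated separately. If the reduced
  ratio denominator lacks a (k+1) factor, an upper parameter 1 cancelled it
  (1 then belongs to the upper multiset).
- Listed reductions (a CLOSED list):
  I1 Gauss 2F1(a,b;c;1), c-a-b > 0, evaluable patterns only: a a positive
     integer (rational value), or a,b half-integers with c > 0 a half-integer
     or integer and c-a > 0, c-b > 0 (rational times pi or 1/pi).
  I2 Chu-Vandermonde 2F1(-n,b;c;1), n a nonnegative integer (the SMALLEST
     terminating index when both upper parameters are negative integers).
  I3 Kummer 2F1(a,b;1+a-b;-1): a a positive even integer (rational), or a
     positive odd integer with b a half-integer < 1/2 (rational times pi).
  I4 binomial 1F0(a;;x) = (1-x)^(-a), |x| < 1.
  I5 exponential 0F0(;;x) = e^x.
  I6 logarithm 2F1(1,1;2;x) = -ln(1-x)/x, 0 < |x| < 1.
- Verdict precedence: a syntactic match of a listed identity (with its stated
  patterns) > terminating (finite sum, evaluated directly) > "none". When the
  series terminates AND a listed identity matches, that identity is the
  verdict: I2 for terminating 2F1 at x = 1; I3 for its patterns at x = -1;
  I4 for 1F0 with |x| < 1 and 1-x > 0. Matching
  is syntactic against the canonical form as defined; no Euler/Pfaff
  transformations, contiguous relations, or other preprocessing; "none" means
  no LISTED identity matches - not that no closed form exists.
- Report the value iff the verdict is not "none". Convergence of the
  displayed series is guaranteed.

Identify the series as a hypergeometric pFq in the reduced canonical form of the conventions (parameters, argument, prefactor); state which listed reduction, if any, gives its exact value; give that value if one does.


Prefactor 3, argument -1: 2F1 with upper {-3/2, 1} over lower {7/2}. Verdict: the Kummer evaluation I3 matches (x = -1; c = 7/2 equals 1+a-b for upper {-3/2, 1}: listed pattern). Sum: (45/32) * pi.

The tell: x = (-1) and the factor k + 1/2 cancels (top and bottom), leaving C = 3, x = -1.
Step ratio: r(k) = (-1) * (k-3/2) (k+1) / [(k+7/2) (k+1)] ; factor over Q: parameters, x = (-1), and C = 3.
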